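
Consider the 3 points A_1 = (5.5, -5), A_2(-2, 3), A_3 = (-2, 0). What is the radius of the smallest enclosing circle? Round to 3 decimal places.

Side lengths²: A_1A_2² = 120.25, A_1A_3² = 81.25, A_2A_3² = 9.
Since A_1A_2² = 120.25 ≥ 81.25 + 9 = 90.25, the angle opposite A_1A_2 is not acute, so the smallest enclosing circle has A_1A_2 as diameter.
Centre = midpoint of A_1A_2 = (1.75, -1), r² = 120.25/4 = 30.0625.
r = √(30.0625) ≈ 5.483.

5.483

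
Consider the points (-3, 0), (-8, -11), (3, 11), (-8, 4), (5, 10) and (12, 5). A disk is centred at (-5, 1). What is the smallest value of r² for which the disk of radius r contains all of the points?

305

The required radius is the distance from (-5, 1) to the farthest point.
Squared distances: 5, 153, 164, 18, 181, 305.
Maximum is 305, attained at (12, 5).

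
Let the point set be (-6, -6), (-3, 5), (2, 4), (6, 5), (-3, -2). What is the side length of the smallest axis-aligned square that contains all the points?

12

The bounding box has width 12 and height 11.
An axis-aligned square enclosing the set must have side ≥ max(width, height).
So the minimum side is max(12, 11) = 12.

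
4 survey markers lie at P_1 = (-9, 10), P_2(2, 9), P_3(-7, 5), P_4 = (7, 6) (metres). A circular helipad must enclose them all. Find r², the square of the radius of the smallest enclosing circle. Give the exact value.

68

The farthest pair is P_1–P_4 with squared distance 272. The circle on this segment as diameter has centre (-1, 8) and r² = 272/4 = 68.
Check P_2: distance² to centre = 10 ≤ 68, so it lies inside.
All remaining points lie in this disk, and no smaller disk contains both endpoints, so this is the minimum enclosing circle.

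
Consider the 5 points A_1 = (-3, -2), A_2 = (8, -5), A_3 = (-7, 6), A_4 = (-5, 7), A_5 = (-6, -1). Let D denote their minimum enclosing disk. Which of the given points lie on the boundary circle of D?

A_2, A_3

The minimum enclosing circle of a finite set is fixed by two of the points (as a diameter) or three (as a circumcircle).
The farthest pair is A_2–A_3 with squared distance 346. The circle on this segment as diameter has centre (0.5, 0.5) and r² = 346/4 = 86.5.
Check A_1: distance² to centre = 18.5 ≤ 86.5, so it lies inside.
All remaining points lie in this disk, and no smaller disk contains both endpoints, so this is the minimum enclosing circle.
The points at distance exactly r from the centre are A_2, A_3 — 2 points.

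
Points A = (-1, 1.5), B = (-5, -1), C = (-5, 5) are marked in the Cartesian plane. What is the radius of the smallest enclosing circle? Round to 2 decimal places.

3.13

Side lengths²: AB² = 22.25, AC² = 28.25, BC² = 36.
Since BC² = 36 < 28.25 + 22.25 = 50.5, the triangle is acute, so the smallest enclosing circle is the circumcircle.
Circumcentre = (-4.09375, 2), r² = 9.8212890625.
r = √(9.8212890625) ≈ 3.13.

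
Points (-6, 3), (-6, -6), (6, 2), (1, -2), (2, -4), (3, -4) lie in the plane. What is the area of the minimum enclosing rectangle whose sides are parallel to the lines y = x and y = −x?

160

In coordinates u = x + y, v = x − y the rectangle is axis-aligned; the map (x,y)→(u,v) scales areas by 2.
u-values: -3, -12, 8, -1, -2, -1; range = 8 − (-12) = 20.
v-values: -9, 0, 4, 3, 6, 7; range = 7 − (-9) = 16.
Area = (20 × 16) / 2 = 160.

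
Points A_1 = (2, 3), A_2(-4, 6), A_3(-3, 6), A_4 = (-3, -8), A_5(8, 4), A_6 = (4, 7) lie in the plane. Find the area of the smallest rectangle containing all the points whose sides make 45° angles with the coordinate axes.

In coordinates u = x + y, v = x − y the rectangle is axis-aligned; the map (x,y)→(u,v) scales areas by 2.
u-values: 5, 2, 3, -11, 12, 11; range = 12 − (-11) = 23.
v-values: -1, -10, -9, 5, 4, -3; range = 5 − (-10) = 15.
Area = (23 × 15) / 2 = 172.5.

172.5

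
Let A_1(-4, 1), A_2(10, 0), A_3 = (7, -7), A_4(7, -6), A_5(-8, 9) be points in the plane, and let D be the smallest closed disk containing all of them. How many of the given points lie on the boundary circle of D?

A smallest enclosing disk is always determined by at most three of the input points on its boundary.
The farthest pair is A_3–A_5 with squared distance 481. The circle on this segment as diameter has centre (-0.5, 1) and r² = 481/4 = 120.25.
Check A_1: distance² to centre = 12.25 ≤ 120.25, so it lies inside.
All remaining points lie in this disk, and no smaller disk contains both endpoints, so this is the minimum enclosing circle.
The points at distance exactly r from the centre are A_3, A_5 — 2 points.

2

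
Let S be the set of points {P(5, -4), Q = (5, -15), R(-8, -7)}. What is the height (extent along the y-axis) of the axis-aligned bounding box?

max y = -4, min y = -15, so height = 11.

11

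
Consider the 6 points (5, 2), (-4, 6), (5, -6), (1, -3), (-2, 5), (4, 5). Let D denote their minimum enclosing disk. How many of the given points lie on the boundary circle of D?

The minimum enclosing circle of a finite set is fixed by two of the points (as a diameter) or three (as a circumcircle).
The farthest pair is (-4, 6)–(5, -6) with squared distance 225. The circle on this segment as diameter has centre (0.5, 0) and r² = 225/4 = 56.25.
Check (5, 2): distance² to centre = 24.25 ≤ 56.25, so it lies inside.
All remaining points lie in this disk, and no smaller disk contains both endpoints, so this is the minimum enclosing circle.
The points at distance exactly r from the centre are (-4, 6), (5, -6) — 2 points.

2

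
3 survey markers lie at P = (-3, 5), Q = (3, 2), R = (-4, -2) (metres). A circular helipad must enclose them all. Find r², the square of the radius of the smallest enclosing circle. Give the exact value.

Side lengths²: PQ² = 45, PR² = 50, QR² = 65.
Since QR² = 65 < 50 + 45 = 95, the triangle is acute, so the smallest enclosing circle is the circumcircle.
Circumcentre = (-7/6, 7/6), r² = 325/18.

325/18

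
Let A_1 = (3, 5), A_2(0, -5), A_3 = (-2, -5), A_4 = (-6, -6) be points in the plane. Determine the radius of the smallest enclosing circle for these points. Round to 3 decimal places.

A smallest enclosing disk is always determined by at most three of the input points on its boundary.
The farthest pair is A_1–A_4 with squared distance 202. The circle on this segment as diameter has centre (-1.5, -0.5) and r² = 202/4 = 50.5.
Check A_2: distance² to centre = 22.5 ≤ 50.5, so it lies inside.
All remaining points lie in this disk, and no smaller disk contains both endpoints, so this is the minimum enclosing circle.
r = √(50.5) ≈ 7.106.

7.106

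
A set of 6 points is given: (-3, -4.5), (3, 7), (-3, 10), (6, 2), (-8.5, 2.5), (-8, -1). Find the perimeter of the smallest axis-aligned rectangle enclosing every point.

Width = max x − min x = 6 − (-8.5) = 14.5.
Height = max y − min y = 10 − (-4.5) = 14.5.
Perimeter = 2(14.5 + 14.5) = 58.

58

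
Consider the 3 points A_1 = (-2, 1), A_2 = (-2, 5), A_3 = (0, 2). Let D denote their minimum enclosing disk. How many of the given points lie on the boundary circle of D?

Side lengths²: A_1A_2² = 16, A_1A_3² = 5, A_2A_3² = 13.
Since A_1A_2² = 16 < 13 + 5 = 18, the triangle is acute, so the smallest enclosing circle is the circumcircle.
Circumcentre = (-1.75, 3), r² = 4.0625.
The points at distance exactly r from the centre are A_1, A_2, A_3 — 3 points.

3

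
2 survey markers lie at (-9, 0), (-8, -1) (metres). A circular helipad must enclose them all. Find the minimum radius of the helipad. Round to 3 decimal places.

The smallest circle enclosing two points has them as diameter endpoints.
Centre = midpoint = (-8.5, -0.5); r² = |(-9, 0)−(-8, -1)|²/4 = 2/4 = 0.5.
r = √(0.5) ≈ 0.707.

0.707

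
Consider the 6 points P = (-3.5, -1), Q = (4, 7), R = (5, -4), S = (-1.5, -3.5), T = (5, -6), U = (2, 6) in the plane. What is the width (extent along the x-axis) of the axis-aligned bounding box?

8.5

max x = 5, min x = -3.5, so width = 8.5.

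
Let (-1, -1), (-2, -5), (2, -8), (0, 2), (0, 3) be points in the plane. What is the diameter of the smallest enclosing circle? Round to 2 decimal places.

11.18

A smallest enclosing disk is always determined by at most three of the input points on its boundary.
The farthest pair is (2, -8)–(0, 3) with squared distance 125. The circle on this segment as diameter has centre (1, -2.5) and r² = 125/4 = 31.25.
Check (-1, -1): distance² to centre = 6.25 ≤ 31.25, so it lies inside.
All remaining points lie in this disk, and no smaller disk contains both endpoints, so this is the minimum enclosing circle.
Diameter = 2r = 2√(31.25) ≈ 11.18.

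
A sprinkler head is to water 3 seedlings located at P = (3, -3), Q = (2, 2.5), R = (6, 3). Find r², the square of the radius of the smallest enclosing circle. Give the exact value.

Side lengths²: PQ² = 31.25, PR² = 45, QR² = 16.25.
Since PR² = 45 < 31.25 + 16.25 = 47.5, the triangle is acute, so the smallest enclosing circle is the circumcircle.
Circumcentre = (13/3, 1/12), r² = 1625/144.

1625/144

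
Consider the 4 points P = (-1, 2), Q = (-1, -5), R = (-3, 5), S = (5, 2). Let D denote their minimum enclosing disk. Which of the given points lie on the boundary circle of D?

Q, R, S

A smallest enclosing disk is always determined by at most three of the input points on its boundary.
The minimum enclosing circle is determined by three boundary points: Q, R, S.
Their circumcentre is (-13/74, 27/74) with r² = 80665/2738.
The farthest remaining point P is at distance² 9181/2738 ≤ 80665/2738.
The points at distance exactly r from the centre are Q, R, S — 3 points.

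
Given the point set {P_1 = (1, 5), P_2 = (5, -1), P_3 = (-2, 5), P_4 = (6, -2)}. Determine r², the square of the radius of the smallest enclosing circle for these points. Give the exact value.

The minimum enclosing circle of a finite set is fixed by two of the points (as a diameter) or three (as a circumcircle).
The farthest pair is P_3–P_4 with squared distance 113. The circle on this segment as diameter has centre (2, 1.5) and r² = 113/4 = 28.25.
Check P_1: distance² to centre = 13.25 ≤ 28.25, so it lies inside.
All remaining points lie in this disk, and no smaller disk contains both endpoints, so this is the minimum enclosing circle.

28.25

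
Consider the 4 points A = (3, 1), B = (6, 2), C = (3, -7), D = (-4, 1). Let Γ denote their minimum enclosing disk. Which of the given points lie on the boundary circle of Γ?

By Welzl's lemma the MEC is supported by two points (diametrically opposite) or three points (on a circumcircle).
The minimum enclosing circle is determined by three boundary points: B, C, D.
Their circumcentre is (75/58, -83/58) with r² = 57065/1682.
The farthest remaining point A is at distance² 14841/1682 ≤ 57065/1682.
The points at distance exactly r from the centre are B, C, D — 3 points.

B, C, D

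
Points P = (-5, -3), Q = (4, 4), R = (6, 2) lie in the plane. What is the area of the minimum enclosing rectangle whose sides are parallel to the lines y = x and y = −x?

In coordinates u = x + y, v = x − y the rectangle is axis-aligned; the map (x,y)→(u,v) scales areas by 2.
u-values: -8, 8, 8; range = 8 − (-8) = 16.
v-values: -2, 0, 4; range = 4 − (-2) = 6.
Area = (16 × 6) / 2 = 48.

48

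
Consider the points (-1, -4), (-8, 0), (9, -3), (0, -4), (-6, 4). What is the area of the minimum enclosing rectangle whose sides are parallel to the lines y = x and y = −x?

In coordinates u = x + y, v = x − y the rectangle is axis-aligned; the map (x,y)→(u,v) scales areas by 2.
u-values: -5, -8, 6, -4, -2; range = 6 − (-8) = 14.
v-values: 3, -8, 12, 4, -10; range = 12 − (-10) = 22.
Area = (14 × 22) / 2 = 154.

154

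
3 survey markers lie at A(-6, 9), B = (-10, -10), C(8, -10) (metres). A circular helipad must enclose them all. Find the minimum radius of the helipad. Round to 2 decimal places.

12.06

Side lengths²: AB² = 377, AC² = 557, BC² = 324.
Since AC² = 557 < 377 + 324 = 701, the triangle is acute, so the smallest enclosing circle is the circumcircle.
Circumcentre = (-1, -75/38), r² = 209989/1444.
r = √(209989/1444) ≈ 12.06.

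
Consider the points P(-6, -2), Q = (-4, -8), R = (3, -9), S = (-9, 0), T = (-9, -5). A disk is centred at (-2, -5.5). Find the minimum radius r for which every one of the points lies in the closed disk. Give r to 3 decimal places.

The required radius is the distance from (-2, -5.5) to the farthest point.
Squared distances: 28.25, 10.25, 37.25, 79.25, 49.25.
Maximum is 79.25, attained at S.
r = √(79.25) ≈ 8.902.

8.902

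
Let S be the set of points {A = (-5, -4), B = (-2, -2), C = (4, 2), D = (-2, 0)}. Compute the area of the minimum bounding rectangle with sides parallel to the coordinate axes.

54

x ranges over [-5, 4], width 9.
y ranges over [-4, 2], height 6.
Area = 9 × 6 = 54.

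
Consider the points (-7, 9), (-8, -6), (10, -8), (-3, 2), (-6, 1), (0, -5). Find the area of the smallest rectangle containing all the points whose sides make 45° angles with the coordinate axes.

272

In coordinates u = x + y, v = x − y the rectangle is axis-aligned; the map (x,y)→(u,v) scales areas by 2.
u-values: 2, -14, 2, -1, -5, -5; range = 2 − (-14) = 16.
v-values: -16, -2, 18, -5, -7, 5; range = 18 − (-16) = 34.
Area = (16 × 34) / 2 = 272.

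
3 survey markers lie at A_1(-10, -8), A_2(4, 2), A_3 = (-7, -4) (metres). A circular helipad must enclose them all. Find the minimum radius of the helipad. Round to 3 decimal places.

Side lengths²: A_1A_2² = 296, A_1A_3² = 25, A_2A_3² = 157.
Since A_1A_2² = 296 ≥ 157 + 25 = 182, the angle opposite A_1A_2 is not acute, so the smallest enclosing circle has A_1A_2 as diameter.
Centre = midpoint of A_1A_2 = (-3, -3), r² = 296/4 = 74.
r = √74 ≈ 8.602.

8.602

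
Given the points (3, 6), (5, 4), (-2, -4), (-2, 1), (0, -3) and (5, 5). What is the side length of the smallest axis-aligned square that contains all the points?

10

The bounding box has width 7 and height 10.
An axis-aligned square enclosing the set must have side ≥ max(width, height).
So the minimum side is max(7, 10) = 10.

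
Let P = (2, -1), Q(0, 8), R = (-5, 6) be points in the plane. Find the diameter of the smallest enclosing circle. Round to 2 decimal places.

Side lengths²: PQ² = 85, PR² = 98, QR² = 29.
Since PR² = 98 < 85 + 29 = 114, the triangle is acute, so the smallest enclosing circle is the circumcircle.
Circumcentre = (-13/14, 43/14), r² = 2465/98.
Diameter = 2r = 2√(2465/98) ≈ 10.03.

10.03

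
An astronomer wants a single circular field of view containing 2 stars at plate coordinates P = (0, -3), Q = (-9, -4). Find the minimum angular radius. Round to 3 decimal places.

The smallest circle enclosing two points has them as diameter endpoints.
Centre = midpoint = (-4.5, -3.5); r² = |PQ|²/4 = 82/4 = 20.5.
r = √(20.5) ≈ 4.528.

4.528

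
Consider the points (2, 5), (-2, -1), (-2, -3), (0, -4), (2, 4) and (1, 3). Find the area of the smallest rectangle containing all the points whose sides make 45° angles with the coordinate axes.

In coordinates u = x + y, v = x − y the rectangle is axis-aligned; the map (x,y)→(u,v) scales areas by 2.
u-values: 7, -3, -5, -4, 6, 4; range = 7 − (-5) = 12.
v-values: -3, -1, 1, 4, -2, -2; range = 4 − (-3) = 7.
Area = (12 × 7) / 2 = 42.

42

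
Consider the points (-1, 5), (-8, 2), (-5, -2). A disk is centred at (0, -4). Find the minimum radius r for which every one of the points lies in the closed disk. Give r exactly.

The required radius is the distance from (0, -4) to the farthest point.
Squared distances: 82, 100, 29.
Maximum is 100, attained at (-8, 2).
r = √100 = 10.

10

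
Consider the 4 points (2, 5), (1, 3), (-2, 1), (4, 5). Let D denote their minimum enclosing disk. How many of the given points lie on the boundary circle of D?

A smallest enclosing disk is always determined by at most three of the input points on its boundary.
The farthest pair is (-2, 1)–(4, 5) with squared distance 52. The circle on this segment as diameter has centre (1, 3) and r² = 52/4 = 13.
Check (2, 5): distance² to centre = 5 ≤ 13, so it lies inside.
All remaining points lie in this disk, and no smaller disk contains both endpoints, so this is the minimum enclosing circle.
The points at distance exactly r from the centre are (-2, 1), (4, 5) — 2 points.

2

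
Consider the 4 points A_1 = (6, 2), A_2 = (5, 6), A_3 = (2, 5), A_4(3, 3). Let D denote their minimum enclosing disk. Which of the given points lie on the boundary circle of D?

A_1, A_2, A_3

By Welzl's lemma the MEC is supported by two points (diametrically opposite) or three points (on a circumcircle).
The minimum enclosing circle is determined by three boundary points: A_1, A_2, A_3.
Their circumcentre is (107/26, 95/26) with r² = 2125/338.
The farthest remaining point A_4 is at distance² 565/338 ≤ 2125/338.
The points at distance exactly r from the centre are A_1, A_2, A_3 — 3 points.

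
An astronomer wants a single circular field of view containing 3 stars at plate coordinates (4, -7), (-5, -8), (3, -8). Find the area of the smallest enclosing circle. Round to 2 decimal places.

64.40

Call the three points A, B, C in the order given.
Side lengths²: AB² = 82, AC² = 2, BC² = 64.
Since AB² = 82 ≥ 64 + 2 = 66, the angle opposite AB is not acute, so the smallest enclosing circle has AB as diameter.
Centre = midpoint of AB = (-0.5, -7.5), r² = 82/4 = 20.5.
Area = π·r² = π·20.5 ≈ 64.40.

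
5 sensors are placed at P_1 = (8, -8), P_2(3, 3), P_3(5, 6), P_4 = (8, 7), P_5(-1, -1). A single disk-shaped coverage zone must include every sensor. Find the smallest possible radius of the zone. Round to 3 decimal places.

By Welzl's lemma the MEC is supported by two points (diametrically opposite) or three points (on a circumcircle).
The minimum enclosing circle is determined by three boundary points: P_1, P_4, P_5.
Their circumcentre is (119/18, -0.5) with r² = 9425/162.
The farthest remaining point P_3 is at distance² 7265/162 ≤ 9425/162.
r = √(9425/162) ≈ 7.628.

7.628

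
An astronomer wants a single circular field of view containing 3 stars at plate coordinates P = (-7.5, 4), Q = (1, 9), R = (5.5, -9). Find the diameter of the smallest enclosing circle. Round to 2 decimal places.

Side lengths²: PQ² = 97.25, PR² = 338, QR² = 344.25.
Since QR² = 344.25 < 338 + 97.25 = 435.25, the triangle is acute, so the smallest enclosing circle is the circumcircle.
Circumcentre = (11/12, -7/12), r² = 6613/72.
Diameter = 2r = 2√(6613/72) ≈ 19.17.

19.17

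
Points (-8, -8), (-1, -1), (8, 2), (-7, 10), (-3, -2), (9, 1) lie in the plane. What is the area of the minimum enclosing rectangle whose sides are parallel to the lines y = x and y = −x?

In coordinates u = x + y, v = x − y the rectangle is axis-aligned; the map (x,y)→(u,v) scales areas by 2.
u-values: -16, -2, 10, 3, -5, 10; range = 10 − (-16) = 26.
v-values: 0, 0, 6, -17, -1, 8; range = 8 − (-17) = 25.
Area = (26 × 25) / 2 = 325.

325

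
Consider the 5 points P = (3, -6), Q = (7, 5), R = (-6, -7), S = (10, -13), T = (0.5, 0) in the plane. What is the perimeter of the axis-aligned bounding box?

Width = max x − min x = 10 − (-6) = 16.
Height = max y − min y = 5 − (-13) = 18.
Perimeter = 2(16 + 18) = 68.

68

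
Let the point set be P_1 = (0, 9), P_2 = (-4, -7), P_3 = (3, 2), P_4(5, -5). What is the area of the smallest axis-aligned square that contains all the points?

The bounding box has width 9 and height 16.
An axis-aligned square enclosing the set must have side ≥ max(width, height).
So the minimum side is max(9, 16) = 16.
Area = 16² = 256.

256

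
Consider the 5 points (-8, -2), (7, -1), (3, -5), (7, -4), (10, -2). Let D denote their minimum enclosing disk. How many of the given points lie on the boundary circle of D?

2

The farthest pair is (-8, -2)–(10, -2) with squared distance 324. The circle on this segment as diameter has centre (1, -2) and r² = 324/4 = 81.
Check (7, -1): distance² to centre = 37 ≤ 81, so it lies inside.
All remaining points lie in this disk, and no smaller disk contains both endpoints, so this is the minimum enclosing circle.
The points at distance exactly r from the centre are (-8, -2), (10, -2) — 2 points.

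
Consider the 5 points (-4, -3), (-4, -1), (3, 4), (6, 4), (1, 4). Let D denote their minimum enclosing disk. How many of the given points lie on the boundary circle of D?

By Welzl's lemma the MEC is supported by two points (diametrically opposite) or three points (on a circumcircle).
The farthest pair is (-4, -3)–(6, 4) with squared distance 149. The circle on this segment as diameter has centre (1, 0.5) and r² = 149/4 = 37.25.
Check (-4, -1): distance² to centre = 27.25 ≤ 37.25, so it lies inside.
All remaining points lie in this disk, and no smaller disk contains both endpoints, so this is the minimum enclosing circle.
The points at distance exactly r from the centre are (-4, -3), (6, 4) — 2 points.

2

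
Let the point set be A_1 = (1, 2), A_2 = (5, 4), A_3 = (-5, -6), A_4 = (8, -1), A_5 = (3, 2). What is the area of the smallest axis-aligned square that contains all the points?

169

The bounding box has width 13 and height 10.
An axis-aligned square enclosing the set must have side ≥ max(width, height).
So the minimum side is max(13, 10) = 13.
Area = 13² = 169.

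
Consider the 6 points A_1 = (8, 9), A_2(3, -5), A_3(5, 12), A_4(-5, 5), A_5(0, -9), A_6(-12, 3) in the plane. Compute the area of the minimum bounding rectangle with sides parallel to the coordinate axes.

420

x ranges over [-12, 8], width 20.
y ranges over [-9, 12], height 21.
Area = 20 × 21 = 420.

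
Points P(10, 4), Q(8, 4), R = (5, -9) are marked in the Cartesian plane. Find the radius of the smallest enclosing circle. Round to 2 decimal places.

Side lengths²: PQ² = 4, PR² = 194, QR² = 178.
Since PR² = 194 ≥ 178 + 4 = 182, the angle opposite PR is not acute, so the smallest enclosing circle has PR as diameter.
Centre = midpoint of PR = (7.5, -2.5), r² = 194/4 = 48.5.
r = √(48.5) ≈ 6.96.

6.96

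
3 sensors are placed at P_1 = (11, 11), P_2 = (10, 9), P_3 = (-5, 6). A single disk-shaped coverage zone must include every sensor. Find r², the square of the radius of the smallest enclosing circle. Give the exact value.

70.25

Side lengths²: P_1P_2² = 5, P_1P_3² = 281, P_2P_3² = 234.
Since P_1P_3² = 281 ≥ 234 + 5 = 239, the angle opposite P_1P_3 is not acute, so the smallest enclosing circle has P_1P_3 as diameter.
Centre = midpoint of P_1P_3 = (3, 8.5), r² = 281/4 = 70.25.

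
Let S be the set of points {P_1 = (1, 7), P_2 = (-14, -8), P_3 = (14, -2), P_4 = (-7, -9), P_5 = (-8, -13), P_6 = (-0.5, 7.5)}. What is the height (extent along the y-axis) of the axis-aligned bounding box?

max y = 7.5, min y = -13, so height = 20.5.

20.5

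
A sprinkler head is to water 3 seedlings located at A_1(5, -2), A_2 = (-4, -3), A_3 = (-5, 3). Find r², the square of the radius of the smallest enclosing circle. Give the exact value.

31.25

Side lengths²: A_1A_2² = 82, A_1A_3² = 125, A_2A_3² = 37.
Since A_1A_3² = 125 ≥ 82 + 37 = 119, the angle opposite A_1A_3 is not acute, so the smallest enclosing circle has A_1A_3 as diameter.
Centre = midpoint of A_1A_3 = (0, 0.5), r² = 125/4 = 31.25.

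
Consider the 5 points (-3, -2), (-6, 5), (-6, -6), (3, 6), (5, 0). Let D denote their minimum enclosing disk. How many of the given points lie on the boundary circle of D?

2

The farthest pair is (-6, -6)–(3, 6) with squared distance 225. The circle on this segment as diameter has centre (-1.5, 0) and r² = 225/4 = 56.25.
Check (-3, -2): distance² to centre = 6.25 ≤ 56.25, so it lies inside.
All remaining points lie in this disk, and no smaller disk contains both endpoints, so this is the minimum enclosing circle.
The points at distance exactly r from the centre are (-6, -6), (3, 6) — 2 points.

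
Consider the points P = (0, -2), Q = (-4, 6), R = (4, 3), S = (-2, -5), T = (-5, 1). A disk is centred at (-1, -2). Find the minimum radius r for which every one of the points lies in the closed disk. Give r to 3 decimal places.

The required radius is the distance from (-1, -2) to the farthest point.
Squared distances: 1, 73, 50, 10, 25.
Maximum is 73, attained at Q.
r = √73 ≈ 8.544.

8.544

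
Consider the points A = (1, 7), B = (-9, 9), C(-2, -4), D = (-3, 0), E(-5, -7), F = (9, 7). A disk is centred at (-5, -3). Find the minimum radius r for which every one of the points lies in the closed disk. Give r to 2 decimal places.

17.20

The required radius is the distance from (-5, -3) to the farthest point.
Squared distances: 136, 160, 10, 13, 16, 296.
Maximum is 296, attained at F.
r = √296 ≈ 17.20.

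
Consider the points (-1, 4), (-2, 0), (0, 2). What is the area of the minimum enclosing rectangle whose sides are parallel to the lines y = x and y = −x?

7.5

In coordinates u = x + y, v = x − y the rectangle is axis-aligned; the map (x,y)→(u,v) scales areas by 2.
u-values: 3, -2, 2; range = 3 − (-2) = 5.
v-values: -5, -2, -2; range = -2 − (-5) = 3.
Area = (5 × 3) / 2 = 7.5.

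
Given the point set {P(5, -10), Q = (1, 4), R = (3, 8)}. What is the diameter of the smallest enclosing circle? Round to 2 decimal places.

Side lengths²: PQ² = 212, PR² = 328, QR² = 20.
Since PR² = 328 ≥ 212 + 20 = 232, the angle opposite PR is not acute, so the smallest enclosing circle has PR as diameter.
Centre = midpoint of PR = (4, -1), r² = 328/4 = 82.
Diameter = 2r = 2√82 ≈ 18.11.

18.11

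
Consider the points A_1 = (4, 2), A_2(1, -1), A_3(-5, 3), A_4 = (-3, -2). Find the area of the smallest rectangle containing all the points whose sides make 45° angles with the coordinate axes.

In coordinates u = x + y, v = x − y the rectangle is axis-aligned; the map (x,y)→(u,v) scales areas by 2.
u-values: 6, 0, -2, -5; range = 6 − (-5) = 11.
v-values: 2, 2, -8, -1; range = 2 − (-8) = 10.
Area = (11 × 10) / 2 = 55.

55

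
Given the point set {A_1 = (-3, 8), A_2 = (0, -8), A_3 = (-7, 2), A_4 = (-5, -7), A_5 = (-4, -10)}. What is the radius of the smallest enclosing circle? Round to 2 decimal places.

The farthest pair is A_1–A_5 with squared distance 325. The circle on this segment as diameter has centre (-3.5, -1) and r² = 325/4 = 81.25.
Check A_2: distance² to centre = 61.25 ≤ 81.25, so it lies inside.
All remaining points lie in this disk, and no smaller disk contains both endpoints, so this is the minimum enclosing circle.
r = √(81.25) ≈ 9.01.

9.01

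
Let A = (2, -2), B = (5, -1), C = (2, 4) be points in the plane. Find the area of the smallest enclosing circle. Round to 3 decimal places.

29.671

Side lengths²: AB² = 10, AC² = 36, BC² = 34.
Since AC² = 36 < 34 + 10 = 44, the triangle is acute, so the smallest enclosing circle is the circumcircle.
Circumcentre = (8/3, 1), r² = 85/9.
Area = π·r² = π·85/9 ≈ 29.671.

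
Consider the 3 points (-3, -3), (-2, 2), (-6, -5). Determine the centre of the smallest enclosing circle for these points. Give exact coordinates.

(-4, -1.5)

Call the three points A, B, C in the order given.
Side lengths²: AB² = 26, AC² = 13, BC² = 65.
Since BC² = 65 ≥ 26 + 13 = 39, the angle opposite BC is not acute, so the smallest enclosing circle has BC as diameter.
Centre = midpoint of BC = (-4, -1.5), r² = 65/4 = 16.25.
Centre = (-4, -1.5).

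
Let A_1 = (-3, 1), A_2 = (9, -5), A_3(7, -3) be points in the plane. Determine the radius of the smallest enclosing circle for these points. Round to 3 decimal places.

6.708

Side lengths²: A_1A_2² = 180, A_1A_3² = 116, A_2A_3² = 8.
Since A_1A_2² = 180 ≥ 116 + 8 = 124, the angle opposite A_1A_2 is not acute, so the smallest enclosing circle has A_1A_2 as diameter.
Centre = midpoint of A_1A_2 = (3, -2), r² = 180/4 = 45.
r = √45 ≈ 6.708.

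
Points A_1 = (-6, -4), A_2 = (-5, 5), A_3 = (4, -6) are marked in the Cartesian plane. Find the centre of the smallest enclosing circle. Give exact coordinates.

Side lengths²: A_1A_2² = 82, A_1A_3² = 104, A_2A_3² = 202.
Since A_2A_3² = 202 ≥ 104 + 82 = 186, the angle opposite A_2A_3 is not acute, so the smallest enclosing circle has A_2A_3 as diameter.
Centre = midpoint of A_2A_3 = (-0.5, -0.5), r² = 202/4 = 50.5.
Centre = (-0.5, -0.5).

(-0.5, -0.5)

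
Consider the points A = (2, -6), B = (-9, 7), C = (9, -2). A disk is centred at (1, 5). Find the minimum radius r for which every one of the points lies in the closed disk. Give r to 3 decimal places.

The required radius is the distance from (1, 5) to the farthest point.
Squared distances: 122, 104, 113.
Maximum is 122, attained at A.
r = √122 ≈ 11.045.

11.045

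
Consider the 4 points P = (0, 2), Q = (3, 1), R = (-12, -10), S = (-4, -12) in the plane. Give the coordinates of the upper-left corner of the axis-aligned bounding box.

x-range [-12, 3], y-range [-12, 2].
The upper-left corner is (-12, 2).

(-12, 2)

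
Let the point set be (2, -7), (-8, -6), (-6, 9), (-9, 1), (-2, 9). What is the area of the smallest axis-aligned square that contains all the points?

256

The bounding box has width 11 and height 16.
An axis-aligned square enclosing the set must have side ≥ max(width, height).
So the minimum side is max(11, 16) = 16.
Area = 16² = 256.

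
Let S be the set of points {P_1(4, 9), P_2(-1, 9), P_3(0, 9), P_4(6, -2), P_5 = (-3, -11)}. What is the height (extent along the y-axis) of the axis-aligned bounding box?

max y = 9, min y = -11, so height = 20.

20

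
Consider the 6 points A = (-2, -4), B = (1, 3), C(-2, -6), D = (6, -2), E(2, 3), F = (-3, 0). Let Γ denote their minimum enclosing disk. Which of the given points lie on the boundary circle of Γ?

C, D, E

The minimum enclosing circle of a finite set is fixed by two of the points (as a diameter) or three (as a circumcircle).
The minimum enclosing circle is determined by three boundary points: C, D, E.
Their circumcentre is (27/28, -27/14) with r² = 19885/784.
The farthest remaining point B is at distance² 19045/784 ≤ 19885/784.
The points at distance exactly r from the centre are C, D, E — 3 points.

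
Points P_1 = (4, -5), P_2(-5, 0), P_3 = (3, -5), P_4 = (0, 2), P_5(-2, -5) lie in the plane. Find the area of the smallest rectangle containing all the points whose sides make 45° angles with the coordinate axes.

In coordinates u = x + y, v = x − y the rectangle is axis-aligned; the map (x,y)→(u,v) scales areas by 2.
u-values: -1, -5, -2, 2, -7; range = 2 − (-7) = 9.
v-values: 9, -5, 8, -2, 3; range = 9 − (-5) = 14.
Area = (9 × 14) / 2 = 63.

63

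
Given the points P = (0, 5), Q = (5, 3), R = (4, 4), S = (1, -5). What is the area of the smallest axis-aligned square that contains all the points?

100

The bounding box has width 5 and height 10.
An axis-aligned square enclosing the set must have side ≥ max(width, height).
So the minimum side is max(5, 10) = 10.
Area = 10² = 100.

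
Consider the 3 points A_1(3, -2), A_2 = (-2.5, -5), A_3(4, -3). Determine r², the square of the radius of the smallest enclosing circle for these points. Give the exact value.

11.5625

Side lengths²: A_1A_2² = 39.25, A_1A_3² = 2, A_2A_3² = 46.25.
Since A_2A_3² = 46.25 ≥ 39.25 + 2 = 41.25, the angle opposite A_2A_3 is not acute, so the smallest enclosing circle has A_2A_3 as diameter.
Centre = midpoint of A_2A_3 = (0.75, -4), r² = 46.25/4 = 11.5625.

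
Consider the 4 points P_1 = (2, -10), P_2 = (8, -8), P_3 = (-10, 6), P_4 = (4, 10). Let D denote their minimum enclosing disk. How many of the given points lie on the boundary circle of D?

The minimum enclosing circle is determined by three boundary points: P_2, P_3, P_4.
Their circumcentre is (-39/67, -31/67) with r² = 585650/4489.
The farthest remaining point P_1 is at distance² 438250/4489 ≤ 585650/4489.
The points at distance exactly r from the centre are P_2, P_3, P_4 — 3 points.

3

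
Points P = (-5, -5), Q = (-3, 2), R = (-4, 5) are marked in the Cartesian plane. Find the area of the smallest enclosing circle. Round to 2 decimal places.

79.33

Side lengths²: PQ² = 53, PR² = 101, QR² = 10.
Since PR² = 101 ≥ 53 + 10 = 63, the angle opposite PR is not acute, so the smallest enclosing circle has PR as diameter.
Centre = midpoint of PR = (-4.5, 0), r² = 101/4 = 25.25.
Area = π·r² = π·25.25 ≈ 79.33.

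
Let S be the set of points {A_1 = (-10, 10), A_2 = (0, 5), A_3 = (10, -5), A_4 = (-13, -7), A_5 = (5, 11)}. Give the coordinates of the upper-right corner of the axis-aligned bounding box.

(10, 11)

x-range [-13, 10], y-range [-7, 11].
The upper-right corner is (10, 11).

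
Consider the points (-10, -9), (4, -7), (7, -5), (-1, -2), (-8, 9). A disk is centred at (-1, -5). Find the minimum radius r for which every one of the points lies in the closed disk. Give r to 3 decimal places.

The required radius is the distance from (-1, -5) to the farthest point.
Squared distances: 97, 29, 64, 9, 245.
Maximum is 245, attained at (-8, 9).
r = √245 ≈ 15.652.

15.652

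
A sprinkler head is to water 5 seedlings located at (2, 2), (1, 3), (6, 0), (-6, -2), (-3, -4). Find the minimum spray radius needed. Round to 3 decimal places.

By Welzl's lemma the MEC is supported by two points (diametrically opposite) or three points (on a circumcircle).
The farthest pair is (6, 0)–(-6, -2) with squared distance 148. The circle on this segment as diameter has centre (0, -1) and r² = 148/4 = 37.
Check (2, 2): distance² to centre = 13 ≤ 37, so it lies inside.
All remaining points lie in this disk, and no smaller disk contains both endpoints, so this is the minimum enclosing circle.
r = √37 ≈ 6.083.

6.083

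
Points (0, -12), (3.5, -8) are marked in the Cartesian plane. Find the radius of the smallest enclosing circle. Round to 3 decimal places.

2.658

The smallest circle enclosing two points has them as diameter endpoints.
Centre = midpoint = (1.75, -10); r² = |(0, -12)−(3.5, -8)|²/4 = 28.25/4 = 7.0625.
r = √(7.0625) ≈ 2.658.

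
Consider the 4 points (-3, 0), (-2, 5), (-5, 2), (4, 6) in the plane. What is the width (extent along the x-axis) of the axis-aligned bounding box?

max x = 4, min x = -5, so width = 9.

9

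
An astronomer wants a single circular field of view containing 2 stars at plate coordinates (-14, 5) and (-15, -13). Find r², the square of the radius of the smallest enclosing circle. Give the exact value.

81.25

The smallest circle enclosing two points has them as diameter endpoints.
Centre = midpoint = (-14.5, -4); r² = |(-14, 5)−(-15, -13)|²/4 = 325/4 = 81.25.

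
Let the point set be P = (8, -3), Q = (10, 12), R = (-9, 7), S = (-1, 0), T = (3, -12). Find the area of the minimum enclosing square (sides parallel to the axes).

The bounding box has width 19 and height 24.
An axis-aligned square enclosing the set must have side ≥ max(width, height).
So the minimum side is max(19, 24) = 24.
Area = 24² = 576.

576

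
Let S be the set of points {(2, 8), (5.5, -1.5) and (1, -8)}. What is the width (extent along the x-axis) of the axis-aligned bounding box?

max x = 5.5, min x = 1, so width = 4.5.

4.5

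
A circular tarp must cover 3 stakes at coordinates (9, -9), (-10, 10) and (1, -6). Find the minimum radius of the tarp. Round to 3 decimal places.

13.435

Call the three points A, B, C in the order given.
Side lengths²: AB² = 722, AC² = 73, BC² = 377.
Since AB² = 722 ≥ 377 + 73 = 450, the angle opposite AB is not acute, so the smallest enclosing circle has AB as diameter.
Centre = midpoint of AB = (-0.5, 0.5), r² = 722/4 = 180.5.
r = √(180.5) ≈ 13.435.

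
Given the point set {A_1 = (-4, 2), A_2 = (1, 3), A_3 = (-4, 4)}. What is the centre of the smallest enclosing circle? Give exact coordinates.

(-1.6, 3)

Side lengths²: A_1A_2² = 26, A_1A_3² = 4, A_2A_3² = 26.
Since A_2A_3² = 26 < 26 + 4 = 30, the triangle is acute, so the smallest enclosing circle is the circumcircle.
Circumcentre = (-1.6, 3), r² = 6.76.
Centre = (-1.6, 3).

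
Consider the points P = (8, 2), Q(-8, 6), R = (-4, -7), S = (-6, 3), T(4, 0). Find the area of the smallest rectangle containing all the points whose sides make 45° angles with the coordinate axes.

210

In coordinates u = x + y, v = x − y the rectangle is axis-aligned; the map (x,y)→(u,v) scales areas by 2.
u-values: 10, -2, -11, -3, 4; range = 10 − (-11) = 21.
v-values: 6, -14, 3, -9, 4; range = 6 − (-14) = 20.
Area = (21 × 20) / 2 = 210.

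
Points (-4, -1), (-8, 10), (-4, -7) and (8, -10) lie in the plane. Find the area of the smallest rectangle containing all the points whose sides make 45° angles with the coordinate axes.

In coordinates u = x + y, v = x − y the rectangle is axis-aligned; the map (x,y)→(u,v) scales areas by 2.
u-values: -5, 2, -11, -2; range = 2 − (-11) = 13.
v-values: -3, -18, 3, 18; range = 18 − (-18) = 36.
Area = (13 × 36) / 2 = 234.

234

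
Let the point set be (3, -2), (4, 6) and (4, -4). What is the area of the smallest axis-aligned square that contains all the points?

The bounding box has width 1 and height 10.
An axis-aligned square enclosing the set must have side ≥ max(width, height).
So the minimum side is max(1, 10) = 10.
Area = 10² = 100.

100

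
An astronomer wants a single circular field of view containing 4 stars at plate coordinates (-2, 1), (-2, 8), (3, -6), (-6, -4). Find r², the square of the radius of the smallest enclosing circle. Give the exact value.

A smallest enclosing disk is always determined by at most three of the input points on its boundary.
The minimum enclosing circle is determined by three boundary points: (-2, 8), (3, -6), (-6, -4).
Their circumcentre is (-13/58, 43/58) with r² = 93925/1682.
The farthest remaining point (-2, 1) is at distance² 5417/1682 ≤ 93925/1682.

93925/1682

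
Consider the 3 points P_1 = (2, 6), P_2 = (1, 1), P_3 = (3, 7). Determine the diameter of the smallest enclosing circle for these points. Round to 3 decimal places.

6.325

Side lengths²: P_1P_2² = 26, P_1P_3² = 2, P_2P_3² = 40.
Since P_2P_3² = 40 ≥ 26 + 2 = 28, the angle opposite P_2P_3 is not acute, so the smallest enclosing circle has P_2P_3 as diameter.
Centre = midpoint of P_2P_3 = (2, 4), r² = 40/4 = 10.
Diameter = 2r = 2√10 ≈ 6.325.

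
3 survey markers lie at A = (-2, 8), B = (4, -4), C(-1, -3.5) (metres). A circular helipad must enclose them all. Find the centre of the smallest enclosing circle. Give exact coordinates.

(1, 2)

Side lengths²: AB² = 180, AC² = 133.25, BC² = 25.25.
Since AB² = 180 ≥ 133.25 + 25.25 = 158.5, the angle opposite AB is not acute, so the smallest enclosing circle has AB as diameter.
Centre = midpoint of AB = (1, 2), r² = 180/4 = 45.
Centre = (1, 2).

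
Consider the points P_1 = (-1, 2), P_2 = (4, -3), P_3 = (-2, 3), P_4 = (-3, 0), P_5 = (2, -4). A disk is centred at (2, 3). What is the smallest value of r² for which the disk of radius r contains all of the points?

49

The required radius is the distance from (2, 3) to the farthest point.
Squared distances: 10, 40, 16, 34, 49.
Maximum is 49, attained at P_5.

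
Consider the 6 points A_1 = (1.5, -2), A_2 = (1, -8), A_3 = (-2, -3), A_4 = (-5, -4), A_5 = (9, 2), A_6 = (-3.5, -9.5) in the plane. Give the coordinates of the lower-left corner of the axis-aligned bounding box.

(-5, -9.5)

x-range [-5, 9], y-range [-9.5, 2].
The lower-left corner is (-5, -9.5).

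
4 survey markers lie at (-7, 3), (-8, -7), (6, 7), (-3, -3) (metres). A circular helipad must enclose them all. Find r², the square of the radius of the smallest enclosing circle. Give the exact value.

A smallest enclosing disk is always determined by at most three of the input points on its boundary.
The farthest pair is (-8, -7)–(6, 7) with squared distance 392. The circle on this segment as diameter has centre (-1, 0) and r² = 392/4 = 98.
Check (-7, 3): distance² to centre = 45 ≤ 98, so it lies inside.
All remaining points lie in this disk, and no smaller disk contains both endpoints, so this is the minimum enclosing circle.

98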